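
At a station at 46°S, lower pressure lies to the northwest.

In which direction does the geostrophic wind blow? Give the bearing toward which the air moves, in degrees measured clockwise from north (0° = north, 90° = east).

The pressure-gradient force points toward the northwest (bearing 315°).
Geostrophic balance: in the Southern Hemisphere the Coriolis force deflects motion to the left, so the geostrophic wind blows 90° to the left of the pressure-gradient force (low pressure on the right).
Rotating 315° by 90° counterclockwise gives 225° — the wind blows toward the southwest.

225°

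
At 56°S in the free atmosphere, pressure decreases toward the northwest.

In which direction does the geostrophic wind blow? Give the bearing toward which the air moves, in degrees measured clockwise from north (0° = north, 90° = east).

225°

The pressure-gradient force points toward the northwest (bearing 315°).
Geostrophic balance: in the Southern Hemisphere the Coriolis force deflects motion to the left, so the geostrophic wind blows 90° to the left of the pressure-gradient force (low pressure on the right).
Rotating 315° by 90° counterclockwise gives 225° — the wind blows toward the southwest.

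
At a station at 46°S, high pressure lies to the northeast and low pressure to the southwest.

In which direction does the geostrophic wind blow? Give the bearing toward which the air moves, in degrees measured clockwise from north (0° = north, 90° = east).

The pressure-gradient force points toward the southwest (bearing 225°).
Geostrophic balance: in the Southern Hemisphere the Coriolis force deflects motion to the left, so the geostrophic wind blows 90° to the left of the pressure-gradient force (low pressure on the right).
Rotating 225° by 90° counterclockwise gives 135° — the wind blows toward the southeast.

135°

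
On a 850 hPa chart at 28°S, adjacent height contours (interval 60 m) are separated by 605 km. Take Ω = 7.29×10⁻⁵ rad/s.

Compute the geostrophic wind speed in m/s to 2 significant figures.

Coriolis parameter at 28°S:
f = 2Ω sin φ = 2 × 7.29×10⁻⁵ × sin 28° = 6.84×10⁻⁵ s⁻¹
Height gradient: |∂Z/∂n| = 60 m / 605000 m = 9.92×10⁻⁵
On a pressure surface, geostrophic balance gives V_g = (g/f)|∂Z/∂n|:
V_g = 9.81 × 9.92×10⁻⁵ / 6.84×10⁻⁵ = 14.2 m/s

14 m/s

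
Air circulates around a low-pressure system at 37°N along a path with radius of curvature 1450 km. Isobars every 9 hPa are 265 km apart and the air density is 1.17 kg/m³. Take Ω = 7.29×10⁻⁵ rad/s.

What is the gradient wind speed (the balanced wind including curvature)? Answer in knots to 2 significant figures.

Coriolis parameter at 37°N:
f = 2Ω sin φ = 2 × 7.29×10⁻⁵ × sin 37° = 8.77×10⁻⁵ s⁻¹
Pressure gradient: |∂P/∂n| = 900 Pa / 265000 m = 3.40×10⁻³ Pa/m
Geostrophic speed: V_g = |∂P/∂n|/(fρ) = 3.40×10⁻³/(8.77×10⁻⁵ × 1.17) = 33.1 m/s
Around a low, centrifugal force acts outward with Coriolis, so pressure-gradient force balances both:
(1/ρ)|∂P/∂n| = fV + V²/R  →  V² + fR·V − fR·V_g = 0
With fR = 8.77×10⁻⁵ × 1450×10³ m = 127 m/s:
V = [−fR + √((fR)² + 4 fR V_g)]/2 = [−127 + √(127² + 4×127×33.1)]/2 = 27.2 m/s
Subgeostrophic (V < V_g = 33.1 m/s), as expected around a low.
Converting: 27.2 m/s × 1.944 = 53 knots

53 knots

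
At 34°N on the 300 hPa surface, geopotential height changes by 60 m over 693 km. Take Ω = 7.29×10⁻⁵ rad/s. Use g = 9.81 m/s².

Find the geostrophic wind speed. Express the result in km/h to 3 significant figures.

Coriolis parameter at 34°N:
f = 2Ω sin φ = 2 × 7.29×10⁻⁵ × sin 34° = 8.15×10⁻⁵ s⁻¹
Height gradient: |∂Z/∂n| = 60 m / 693000 m = 8.66×10⁻⁵
On a pressure surface, geostrophic balance gives V_g = (g/f)|∂Z/∂n|:
V_g = 9.81 × 8.66×10⁻⁵ / 8.15×10⁻⁵ = 10.4 m/s
Converting: 10.4 m/s × 3.6 = 37.5 km/h

37.5 km/h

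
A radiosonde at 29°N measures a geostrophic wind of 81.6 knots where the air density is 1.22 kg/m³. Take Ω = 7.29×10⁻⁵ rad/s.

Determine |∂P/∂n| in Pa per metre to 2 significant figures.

3.6×10⁻³ Pa/m

Coriolis parameter at 29°N:
f = 2Ω sin φ = 2 × 7.29×10⁻⁵ × sin 29° = 7.07×10⁻⁵ s⁻¹
Wind speed in SI: 81.6 knots = 42.0 m/s
Geostrophic balance rearranged: |∂P/∂n| = f ρ V_g
|∂P/∂n| = 7.07×10⁻⁵ × 1.22 × 42.0 = 3.62×10⁻³ Pa/m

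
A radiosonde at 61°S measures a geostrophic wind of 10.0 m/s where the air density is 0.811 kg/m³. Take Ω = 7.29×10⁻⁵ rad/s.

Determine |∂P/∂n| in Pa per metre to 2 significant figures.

1.0×10⁻³ Pa/m

Coriolis parameter at 61°S:
f = 2Ω sin φ = 2 × 7.29×10⁻⁵ × sin 61° = 1.28×10⁻⁴ s⁻¹
Geostrophic balance rearranged: |∂P/∂n| = f ρ V_g
|∂P/∂n| = 1.28×10⁻⁴ × 0.811 × 10.0 = 1.03×10⁻³ Pa/m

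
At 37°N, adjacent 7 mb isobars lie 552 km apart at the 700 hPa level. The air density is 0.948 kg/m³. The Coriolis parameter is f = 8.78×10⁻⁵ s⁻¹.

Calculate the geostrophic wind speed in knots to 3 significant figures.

29.6 knots

Pressure gradient: |∂P/∂n| = 700 Pa / 552000 m = 1.27×10⁻³ Pa/m
Geostrophic balance (pressure-gradient force = Coriolis force):
V_g = (1/(fρ)) |∂P/∂n| = 1.27×10⁻³ / (8.78×10⁻⁵ × 0.948) = 15.2 m/s
Converting: 15.2 m/s × 1.944 = 29.6 knots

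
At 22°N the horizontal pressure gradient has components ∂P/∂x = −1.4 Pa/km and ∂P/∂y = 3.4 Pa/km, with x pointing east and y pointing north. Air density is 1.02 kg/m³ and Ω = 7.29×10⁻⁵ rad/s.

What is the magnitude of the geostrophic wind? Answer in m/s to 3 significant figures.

66.0 m/s

Coriolis parameter at 22°N:
f = 2Ω sin φ = 2 × 7.29×10⁻⁵ × sin 22° = 5.46×10⁻⁵ s⁻¹
Component geostrophic relations (x east, y north):
u_g = −(1/(fρ)) ∂P/∂y,  v_g = (1/(fρ)) ∂P/∂x
u_g = −(3.4×10⁻³)/(5.46×10⁻⁵ × 1.02) = −61.0 m/s;  v_g = (−1.4×10⁻³)/(5.46×10⁻⁵ × 1.02) = −25.1 m/s
|V_g| = √(u_g² + v_g²) = 66.0 m/s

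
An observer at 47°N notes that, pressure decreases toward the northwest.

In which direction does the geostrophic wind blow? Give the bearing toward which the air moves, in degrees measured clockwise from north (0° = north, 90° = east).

045°

The pressure-gradient force points toward the northwest (bearing 315°).
Geostrophic balance: in the Northern Hemisphere the Coriolis force deflects motion to the right, so the geostrophic wind blows 90° to the right of the pressure-gradient force (low pressure on the left).
Rotating 315° by 90° clockwise gives 045° — the wind blows toward the northeast.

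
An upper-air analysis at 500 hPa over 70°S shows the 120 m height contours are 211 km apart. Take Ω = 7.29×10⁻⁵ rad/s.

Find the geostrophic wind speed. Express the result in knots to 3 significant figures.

79.2 knots

Coriolis parameter at 70°S:
f = 2Ω sin φ = 2 × 7.29×10⁻⁵ × sin 70° = 1.37×10⁻⁴ s⁻¹
Height gradient: |∂Z/∂n| = 120 m / 211000 m = 5.69×10⁻⁴
On a pressure surface, geostrophic balance gives V_g = (g/f)|∂Z/∂n|:
V_g = 9.81 × 5.69×10⁻⁴ / 1.37×10⁻⁴ = 40.7 m/s
Converting: 40.7 m/s × 1.944 = 79.2 knots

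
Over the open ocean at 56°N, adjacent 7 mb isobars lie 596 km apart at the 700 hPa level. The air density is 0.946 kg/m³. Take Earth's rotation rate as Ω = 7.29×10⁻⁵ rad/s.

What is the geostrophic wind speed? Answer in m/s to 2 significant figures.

10 m/s

Coriolis parameter at 56°N:
f = 2Ω sin φ = 2 × 7.29×10⁻⁵ × sin 56° = 1.21×10⁻⁴ s⁻¹
Pressure gradient: |∂P/∂n| = 700 Pa / 596000 m = 1.17×10⁻³ Pa/m
Geostrophic balance (pressure-gradient force = Coriolis force):
V_g = (1/(fρ)) |∂P/∂n| = 1.17×10⁻³ / (1.21×10⁻⁴ × 0.946) = 10.3 m/s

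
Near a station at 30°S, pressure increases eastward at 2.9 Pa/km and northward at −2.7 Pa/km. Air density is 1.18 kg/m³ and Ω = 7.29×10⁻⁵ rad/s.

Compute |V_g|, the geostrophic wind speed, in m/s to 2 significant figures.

46 m/s

Coriolis parameter at 30°S:
f = 2Ω sin φ = 2 × 7.29×10⁻⁵ × sin 30° = 7.29×10⁻⁵ s⁻¹
In the Southern Hemisphere f is negative: f = −7.29×10⁻⁵ s⁻¹.
Component geostrophic relations (x east, y north):
u_g = −(1/(fρ)) ∂P/∂y,  v_g = (1/(fρ)) ∂P/∂x
u_g = −(−2.7×10⁻³)/(−7.29×10⁻⁵ × 1.18) = −31.4 m/s;  v_g = (2.9×10⁻³)/(−7.29×10⁻⁵ × 1.18) = −33.7 m/s
|V_g| = √(u_g² + v_g²) = 46.1 m/s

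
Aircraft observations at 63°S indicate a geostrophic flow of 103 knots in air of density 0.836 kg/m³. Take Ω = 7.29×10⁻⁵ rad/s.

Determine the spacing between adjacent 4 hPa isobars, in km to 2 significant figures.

70 km

Coriolis parameter at 63°S:
f = 2Ω sin φ = 2 × 7.29×10⁻⁵ × sin 63° = 1.30×10⁻⁴ s⁻¹
Wind speed in SI: 103 knots = 53.0 m/s
Geostrophic balance rearranged: |∂P/∂n| = f ρ V_g
|∂P/∂n| = 1.30×10⁻⁴ × 0.836 × 53.0 = 5.75×10⁻³ Pa/m
Isobar spacing: Δn = ΔP/|∂P/∂n| = 400 Pa / 5.75×10⁻³ Pa/m = 69509 m ≈ 70 km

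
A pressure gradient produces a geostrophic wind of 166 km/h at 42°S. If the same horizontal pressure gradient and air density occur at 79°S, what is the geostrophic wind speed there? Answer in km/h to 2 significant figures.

110 km/h

With the same pressure gradient and density, V_g ∝ 1/f ∝ 1/sin φ.
V₂ = V₁ · sin φ₁ / sin φ₂ = 166 × sin 42° / sin 79°
V₂ = 166 × 0.6691/0.9816 = 110 km/h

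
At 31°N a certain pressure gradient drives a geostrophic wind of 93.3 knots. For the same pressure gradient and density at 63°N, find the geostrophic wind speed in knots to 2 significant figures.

With the same pressure gradient and density, V_g ∝ 1/f ∝ 1/sin φ.
V₂ = V₁ · sin φ₁ / sin φ₂ = 93.3 × sin 31° / sin 63°
V₂ = 93.3 × 0.5150/0.8910 = 54 knots

54 knots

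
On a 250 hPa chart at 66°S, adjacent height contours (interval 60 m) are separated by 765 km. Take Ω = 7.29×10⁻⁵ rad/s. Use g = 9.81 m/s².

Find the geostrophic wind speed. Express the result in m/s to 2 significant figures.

5.8 m/s

Coriolis parameter at 66°S:
f = 2Ω sin φ = 2 × 7.29×10⁻⁵ × sin 66° = 1.33×10⁻⁴ s⁻¹
Height gradient: |∂Z/∂n| = 60 m / 765000 m = 7.84×10⁻⁵
On a pressure surface, geostrophic balance gives V_g = (g/f)|∂Z/∂n|:
V_g = 9.81 × 7.84×10⁻⁵ / 1.33×10⁻⁴ = 5.78 m/s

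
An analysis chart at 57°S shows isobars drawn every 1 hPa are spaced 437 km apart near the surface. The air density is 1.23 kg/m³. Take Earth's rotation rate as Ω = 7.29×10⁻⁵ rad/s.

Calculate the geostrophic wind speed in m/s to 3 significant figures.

Coriolis parameter at 57°S:
f = 2Ω sin φ = 2 × 7.29×10⁻⁵ × sin 57° = 1.22×10⁻⁴ s⁻¹
Pressure gradient: |∂P/∂n| = 100 Pa / 437000 m = 2.29×10⁻⁴ Pa/m
Geostrophic balance (pressure-gradient force = Coriolis force):
V_g = (1/(fρ)) |∂P/∂n| = 2.29×10⁻⁴ / (1.22×10⁻⁴ × 1.23) = 1.52 m/s

1.52 m/s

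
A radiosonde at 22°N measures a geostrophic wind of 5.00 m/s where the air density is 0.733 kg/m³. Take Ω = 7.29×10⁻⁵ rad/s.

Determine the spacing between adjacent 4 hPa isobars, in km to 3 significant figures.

2000 km

Coriolis parameter at 22°N:
f = 2Ω sin φ = 2 × 7.29×10⁻⁵ × sin 22° = 5.46×10⁻⁵ s⁻¹
Geostrophic balance rearranged: |∂P/∂n| = f ρ V_g
|∂P/∂n| = 5.46×10⁻⁵ × 0.733 × 5.00 = 2.00×10⁻⁴ Pa/m
Isobar spacing: Δn = ΔP/|∂P/∂n| = 400 Pa / 2.00×10⁻⁴ Pa/m = 1998265 m ≈ 2000 km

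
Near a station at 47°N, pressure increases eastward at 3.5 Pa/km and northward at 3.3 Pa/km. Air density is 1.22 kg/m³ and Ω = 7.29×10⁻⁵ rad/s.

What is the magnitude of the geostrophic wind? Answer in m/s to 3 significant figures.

37.0 m/s

Coriolis parameter at 47°N:
f = 2Ω sin φ = 2 × 7.29×10⁻⁵ × sin 47° = 1.07×10⁻⁴ s⁻¹
Component geostrophic relations (x east, y north):
u_g = −(1/(fρ)) ∂P/∂y,  v_g = (1/(fρ)) ∂P/∂x
u_g = −(3.3×10⁻³)/(1.07×10⁻⁴ × 1.22) = −25.4 m/s;  v_g = (3.5×10⁻³)/(1.07×10⁻⁴ × 1.22) = 26.9 m/s
|V_g| = √(u_g² + v_g²) = 37.0 m/s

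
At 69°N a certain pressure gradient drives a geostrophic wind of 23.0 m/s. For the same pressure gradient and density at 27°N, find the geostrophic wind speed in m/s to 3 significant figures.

With the same pressure gradient and density, V_g ∝ 1/f ∝ 1/sin φ.
V₂ = V₁ · sin φ₁ / sin φ₂ = 23.0 × sin 69° / sin 27°
V₂ = 23.0 × 0.9336/0.4540 = 47.3 m/s

47.3 m/s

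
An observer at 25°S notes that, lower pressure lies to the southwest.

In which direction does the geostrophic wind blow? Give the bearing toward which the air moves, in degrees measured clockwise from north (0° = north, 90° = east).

The pressure-gradient force points toward the southwest (bearing 225°).
Geostrophic balance: in the Southern Hemisphere the Coriolis force deflects motion to the left, so the geostrophic wind blows 90° to the left of the pressure-gradient force (low pressure on the right).
Rotating 225° by 90° counterclockwise gives 135° — the wind blows toward the southeast.

135°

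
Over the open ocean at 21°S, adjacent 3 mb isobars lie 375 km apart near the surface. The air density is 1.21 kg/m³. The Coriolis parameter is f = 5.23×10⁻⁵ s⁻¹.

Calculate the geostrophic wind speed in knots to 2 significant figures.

25 knots

Pressure gradient: |∂P/∂n| = 300 Pa / 375000 m = 8.00×10⁻⁴ Pa/m
Geostrophic balance (pressure-gradient force = Coriolis force):
V_g = (1/(fρ)) |∂P/∂n| = 8.00×10⁻⁴ / (5.23×10⁻⁵ × 1.21) = 12.6 m/s
Converting: 12.6 m/s × 1.944 = 25 knots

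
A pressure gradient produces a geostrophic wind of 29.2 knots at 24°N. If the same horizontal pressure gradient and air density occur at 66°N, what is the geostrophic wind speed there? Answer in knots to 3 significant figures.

13.0 knots

With the same pressure gradient and density, V_g ∝ 1/f ∝ 1/sin φ.
V₂ = V₁ · sin φ₁ / sin φ₂ = 29.2 × sin 24° / sin 66°
V₂ = 29.2 × 0.4067/0.9135 = 13.0 knots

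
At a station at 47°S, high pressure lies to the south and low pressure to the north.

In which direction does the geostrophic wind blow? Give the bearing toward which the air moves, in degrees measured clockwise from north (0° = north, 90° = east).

The pressure-gradient force points toward the north (bearing 000°).
Geostrophic balance: in the Southern Hemisphere the Coriolis force deflects motion to the left, so the geostrophic wind blows 90° to the left of the pressure-gradient force (low pressure on the right).
Rotating 000° by 90° counterclockwise gives 270° — the wind blows toward the west.

270°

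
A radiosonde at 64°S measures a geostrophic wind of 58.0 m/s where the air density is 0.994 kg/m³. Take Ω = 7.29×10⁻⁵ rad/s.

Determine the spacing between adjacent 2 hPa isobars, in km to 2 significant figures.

Coriolis parameter at 64°S:
f = 2Ω sin φ = 2 × 7.29×10⁻⁵ × sin 64° = 1.31×10⁻⁴ s⁻¹
Geostrophic balance rearranged: |∂P/∂n| = f ρ V_g
|∂P/∂n| = 1.31×10⁻⁴ × 0.994 × 58.0 = 7.55×10⁻³ Pa/m
Isobar spacing: Δn = ΔP/|∂P/∂n| = 200 Pa / 7.55×10⁻³ Pa/m = 26473 m ≈ 26 km

26 km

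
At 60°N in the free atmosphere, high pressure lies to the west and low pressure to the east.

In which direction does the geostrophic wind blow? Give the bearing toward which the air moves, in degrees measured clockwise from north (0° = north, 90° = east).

180°

The pressure-gradient force points toward the east (bearing 090°).
Geostrophic balance: in the Northern Hemisphere the Coriolis force deflects motion to the right, so the geostrophic wind blows 90° to the right of the pressure-gradient force (low pressure on the left).
Rotating 090° by 90° clockwise gives 180° — the wind blows toward the south.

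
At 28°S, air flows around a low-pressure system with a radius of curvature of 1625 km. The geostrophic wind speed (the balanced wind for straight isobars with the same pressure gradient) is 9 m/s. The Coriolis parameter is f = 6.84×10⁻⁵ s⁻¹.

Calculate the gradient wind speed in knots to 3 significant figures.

16.3 knots

Around a low, centrifugal force acts outward with Coriolis, so pressure-gradient force balances both:
(1/ρ)|∂P/∂n| = fV + V²/R  →  V² + fR·V − fR·V_g = 0
With fR = 6.84×10⁻⁵ × 1625×10³ m = 111 m/s:
V = [−fR + √((fR)² + 4 fR V_g)]/2 = [−111 + √(111² + 4×111×9)]/2 = 8.37 m/s
Subgeostrophic (V < V_g = 9 m/s), as expected around a low.
Converting: 8.37 m/s × 1.944 = 16.3 knots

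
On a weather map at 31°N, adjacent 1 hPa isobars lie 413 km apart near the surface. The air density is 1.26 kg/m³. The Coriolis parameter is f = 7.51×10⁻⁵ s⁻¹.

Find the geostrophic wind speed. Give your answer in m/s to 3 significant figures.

Pressure gradient: |∂P/∂n| = 100 Pa / 413000 m = 2.42×10⁻⁴ Pa/m
Geostrophic balance (pressure-gradient force = Coriolis force):
V_g = (1/(fρ)) |∂P/∂n| = 2.42×10⁻⁴ / (7.51×10⁻⁵ × 1.26) = 2.56 m/s

2.56 m/s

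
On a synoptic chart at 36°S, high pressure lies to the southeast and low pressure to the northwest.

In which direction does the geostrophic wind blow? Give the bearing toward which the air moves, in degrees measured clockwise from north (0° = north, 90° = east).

225°

The pressure-gradient force points toward the northwest (bearing 315°).
Geostrophic balance: in the Southern Hemisphere the Coriolis force deflects motion to the left, so the geostrophic wind blows 90° to the left of the pressure-gradient force (low pressure on the right).
Rotating 315° by 90° counterclockwise gives 225° — the wind blows toward the southwest.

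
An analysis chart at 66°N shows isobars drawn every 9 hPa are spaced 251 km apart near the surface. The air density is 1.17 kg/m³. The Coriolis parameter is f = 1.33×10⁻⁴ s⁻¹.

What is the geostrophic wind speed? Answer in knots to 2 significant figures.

Pressure gradient: |∂P/∂n| = 900 Pa / 251000 m = 3.59×10⁻³ Pa/m
Geostrophic balance (pressure-gradient force = Coriolis force):
V_g = (1/(fρ)) |∂P/∂n| = 3.59×10⁻³ / (1.33×10⁻⁴ × 1.17) = 23.0 m/s
Converting: 23.0 m/s × 1.944 = 45 knots

45 knots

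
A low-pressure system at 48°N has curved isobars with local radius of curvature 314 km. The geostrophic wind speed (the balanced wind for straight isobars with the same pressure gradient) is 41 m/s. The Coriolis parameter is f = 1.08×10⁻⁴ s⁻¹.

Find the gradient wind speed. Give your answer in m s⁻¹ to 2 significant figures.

Around a low, centrifugal force acts outward with Coriolis, so pressure-gradient force balances both:
(1/ρ)|∂P/∂n| = fV + V²/R  →  V² + fR·V − fR·V_g = 0
With fR = 1.08×10⁻⁴ × 314×10³ m = 33.9 m/s:
V = [−fR + √((fR)² + 4 fR V_g)]/2 = [−33.9 + √(33.9² + 4×33.9×41)]/2 = 24 m/s
Subgeostrophic (V < V_g = 41 m/s), as expected around a low.

24 m s⁻¹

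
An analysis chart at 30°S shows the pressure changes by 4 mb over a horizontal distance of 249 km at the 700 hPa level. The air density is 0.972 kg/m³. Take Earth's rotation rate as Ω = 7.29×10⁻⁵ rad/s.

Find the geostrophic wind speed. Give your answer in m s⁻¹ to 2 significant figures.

Coriolis parameter at 30°S:
f = 2Ω sin φ = 2 × 7.29×10⁻⁵ × sin 30° = 7.29×10⁻⁵ s⁻¹
Pressure gradient: |∂P/∂n| = 400 Pa / 249000 m = 1.61×10⁻³ Pa/m
Geostrophic balance (pressure-gradient force = Coriolis force):
V_g = (1/(fρ)) |∂P/∂n| = 1.61×10⁻³ / (7.29×10⁻⁵ × 0.972) = 22.7 m/s

23 m s⁻¹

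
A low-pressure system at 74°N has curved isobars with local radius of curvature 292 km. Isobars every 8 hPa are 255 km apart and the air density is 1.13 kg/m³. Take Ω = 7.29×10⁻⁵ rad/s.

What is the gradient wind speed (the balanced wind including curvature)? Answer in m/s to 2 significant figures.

15 m/s

Coriolis parameter at 74°N:
f = 2Ω sin φ = 2 × 7.29×10⁻⁵ × sin 74° = 1.40×10⁻⁴ s⁻¹
Pressure gradient: |∂P/∂n| = 800 Pa / 255000 m = 3.14×10⁻³ Pa/m
Geostrophic speed: V_g = |∂P/∂n|/(fρ) = 3.14×10⁻³/(1.40×10⁻⁴ × 1.13) = 19.8 m/s
Around a low, centrifugal force acts outward with Coriolis, so pressure-gradient force balances both:
(1/ρ)|∂P/∂n| = fV + V²/R  →  V² + fR·V − fR·V_g = 0
With fR = 1.40×10⁻⁴ × 292×10³ m = 40.9 m/s:
V = [−fR + √((fR)² + 4 fR V_g)]/2 = [−40.9 + √(40.9² + 4×40.9×19.8)]/2 = 14.6 m/s
Subgeostrophic (V < V_g = 19.8 m/s), as expected around a low.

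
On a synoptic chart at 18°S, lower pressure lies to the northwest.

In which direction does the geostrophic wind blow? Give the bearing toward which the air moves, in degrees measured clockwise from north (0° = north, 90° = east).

225°

The pressure-gradient force points toward the northwest (bearing 315°).
Geostrophic balance: in the Southern Hemisphere the Coriolis force deflects motion to the left, so the geostrophic wind blows 90° to the left of the pressure-gradient force (low pressure on the right).
Rotating 315° by 90° counterclockwise gives 225° — the wind blows toward the southwest.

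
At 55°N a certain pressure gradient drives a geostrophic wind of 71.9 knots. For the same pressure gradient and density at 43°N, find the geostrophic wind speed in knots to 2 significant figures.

86 knots

With the same pressure gradient and density, V_g ∝ 1/f ∝ 1/sin φ.
V₂ = V₁ · sin φ₁ / sin φ₂ = 71.9 × sin 55° / sin 43°
V₂ = 71.9 × 0.8192/0.6820 = 86 knots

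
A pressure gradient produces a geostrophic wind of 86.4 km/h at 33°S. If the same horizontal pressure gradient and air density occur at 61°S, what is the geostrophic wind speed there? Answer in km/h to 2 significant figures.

54 km/h

With the same pressure gradient and density, V_g ∝ 1/f ∝ 1/sin φ.
V₂ = V₁ · sin φ₁ / sin φ₂ = 86.4 × sin 33° / sin 61°
V₂ = 86.4 × 0.5446/0.8746 = 54 km/h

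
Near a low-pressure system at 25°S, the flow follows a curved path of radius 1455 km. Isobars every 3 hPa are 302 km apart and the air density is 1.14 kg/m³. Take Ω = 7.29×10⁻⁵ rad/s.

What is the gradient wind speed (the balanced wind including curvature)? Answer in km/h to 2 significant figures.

Coriolis parameter at 25°S:
f = 2Ω sin φ = 2 × 7.29×10⁻⁵ × sin 25° = 6.16×10⁻⁵ s⁻¹
Pressure gradient: |∂P/∂n| = 300 Pa / 302000 m = 9.93×10⁻⁴ Pa/m
Geostrophic speed: V_g = |∂P/∂n|/(fρ) = 9.93×10⁻⁴/(6.16×10⁻⁵ × 1.14) = 14.1 m/s
Around a low, centrifugal force acts outward with Coriolis, so pressure-gradient force balances both:
(1/ρ)|∂P/∂n| = fV + V²/R  →  V² + fR·V − fR·V_g = 0
With fR = 6.16×10⁻⁵ × 1455×10³ m = 89.7 m/s:
V = [−fR + √((fR)² + 4 fR V_g)]/2 = [−89.7 + √(89.7² + 4×89.7×14.1)]/2 = 12.4 m/s
Subgeostrophic (V < V_g = 14.1 m/s), as expected around a low.
Converting: 12.4 m/s × 3.6 = 45 km/h

45 km/h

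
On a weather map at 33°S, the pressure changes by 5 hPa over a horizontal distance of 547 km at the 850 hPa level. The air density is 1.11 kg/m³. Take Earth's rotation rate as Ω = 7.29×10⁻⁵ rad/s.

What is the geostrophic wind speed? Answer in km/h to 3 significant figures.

Coriolis parameter at 33°S:
f = 2Ω sin φ = 2 × 7.29×10⁻⁵ × sin 33° = 7.94×10⁻⁵ s⁻¹
Pressure gradient: |∂P/∂n| = 500 Pa / 547000 m = 9.14×10⁻⁴ Pa/m
Geostrophic balance (pressure-gradient force = Coriolis force):
V_g = (1/(fρ)) |∂P/∂n| = 9.14×10⁻⁴ / (7.94×10⁻⁵ × 1.11) = 10.4 m/s
Converting: 10.4 m/s × 3.6 = 37.3 km/h

37.3 km/h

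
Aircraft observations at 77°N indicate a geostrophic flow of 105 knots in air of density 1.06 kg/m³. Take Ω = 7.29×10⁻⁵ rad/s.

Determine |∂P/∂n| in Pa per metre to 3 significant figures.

Coriolis parameter at 77°N:
f = 2Ω sin φ = 2 × 7.29×10⁻⁵ × sin 77° = 1.42×10⁻⁴ s⁻¹
Wind speed in SI: 105 knots = 54.0 m/s
Geostrophic balance rearranged: |∂P/∂n| = f ρ V_g
|∂P/∂n| = 1.42×10⁻⁴ × 1.06 × 54.0 = 8.13×10⁻³ Pa/m

8.13×10⁻³ Pa/m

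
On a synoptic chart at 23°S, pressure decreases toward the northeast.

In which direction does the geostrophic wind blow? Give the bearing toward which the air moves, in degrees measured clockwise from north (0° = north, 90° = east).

315°

The pressure-gradient force points toward the northeast (bearing 045°).
Geostrophic balance: in the Southern Hemisphere the Coriolis force deflects motion to the left, so the geostrophic wind blows 90° to the left of the pressure-gradient force (low pressure on the right).
Rotating 045° by 90° counterclockwise gives 315° — the wind blows toward the northwest.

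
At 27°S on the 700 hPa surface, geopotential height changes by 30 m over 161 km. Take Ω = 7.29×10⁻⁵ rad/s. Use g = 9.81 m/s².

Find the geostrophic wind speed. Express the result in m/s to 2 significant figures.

28 m/s

Coriolis parameter at 27°S:
f = 2Ω sin φ = 2 × 7.29×10⁻⁵ × sin 27° = 6.62×10⁻⁵ s⁻¹
Height gradient: |∂Z/∂n| = 30 m / 161000 m = 1.86×10⁻⁴
On a pressure surface, geostrophic balance gives V_g = (g/f)|∂Z/∂n|:
V_g = 9.81 × 1.86×10⁻⁴ / 6.62×10⁻⁵ = 27.6 m/s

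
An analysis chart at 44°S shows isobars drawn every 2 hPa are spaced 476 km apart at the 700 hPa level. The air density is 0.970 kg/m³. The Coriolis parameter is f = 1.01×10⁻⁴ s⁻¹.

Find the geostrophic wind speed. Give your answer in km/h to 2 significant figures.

15 km/h

Pressure gradient: |∂P/∂n| = 200 Pa / 476000 m = 4.20×10⁻⁴ Pa/m
Geostrophic balance (pressure-gradient force = Coriolis force):
V_g = (1/(fρ)) |∂P/∂n| = 4.20×10⁻⁴ / (1.01×10⁻⁴ × 0.970) = 4.29 m/s
Converting: 4.29 m/s × 3.6 = 15 km/h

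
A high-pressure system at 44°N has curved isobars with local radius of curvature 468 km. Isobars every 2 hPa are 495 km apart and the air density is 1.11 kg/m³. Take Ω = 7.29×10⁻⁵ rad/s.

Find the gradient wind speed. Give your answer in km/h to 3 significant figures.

14.1 km/h

Coriolis parameter at 44°N:
f = 2Ω sin φ = 2 × 7.29×10⁻⁵ × sin 44° = 1.01×10⁻⁴ s⁻¹
Pressure gradient: |∂P/∂n| = 200 Pa / 495000 m = 4.04×10⁻⁴ Pa/m
Geostrophic speed: V_g = |∂P/∂n|/(fρ) = 4.04×10⁻⁴/(1.01×10⁻⁴ × 1.11) = 3.59 m/s
Around a high, pressure-gradient force acts outward with centrifugal, so Coriolis balances both:
fV = (1/ρ)|∂P/∂n| + V²/R  →  V² − fR·V + fR·V_g = 0
With fR = 1.01×10⁻⁴ × 468×10³ m = 47.4 m/s:
V = [fR − √((fR)² − 4 fR V_g)]/2 = [47.4 − √(47.4² − 4×47.4×3.59)]/2 = 3.92 m/s
Supergeostrophic (V > V_g = 3.59 m/s), as expected around a high.
Converting: 3.92 m/s × 3.6 = 14.1 km/h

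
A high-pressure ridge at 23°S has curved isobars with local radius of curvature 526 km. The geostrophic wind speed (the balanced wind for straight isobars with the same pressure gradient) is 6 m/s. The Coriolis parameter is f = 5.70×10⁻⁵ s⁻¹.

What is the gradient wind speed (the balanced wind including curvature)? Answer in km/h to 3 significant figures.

Around a high, pressure-gradient force acts outward with centrifugal, so Coriolis balances both:
fV = (1/ρ)|∂P/∂n| + V²/R  →  V² − fR·V + fR·V_g = 0
With fR = 5.70×10⁻⁵ × 526×10³ m = 30.0 m/s:
V = [fR − √((fR)² − 4 fR V_g)]/2 = [30.0 − √(30.0² − 4×30.0×6)]/2 = 8.29 m/s
Supergeostrophic (V > V_g = 6 m/s), as expected around a high.
Converting: 8.29 m/s × 3.6 = 29.9 km/h

29.9 km/h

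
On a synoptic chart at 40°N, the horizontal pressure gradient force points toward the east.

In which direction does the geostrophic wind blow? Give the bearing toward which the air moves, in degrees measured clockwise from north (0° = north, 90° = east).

The pressure-gradient force points toward the east (bearing 090°).
Geostrophic balance: in the Northern Hemisphere the Coriolis force deflects motion to the right, so the geostrophic wind blows 90° to the right of the pressure-gradient force (low pressure on the left).
Rotating 090° by 90° clockwise gives 180° — the wind blows toward the south.

180°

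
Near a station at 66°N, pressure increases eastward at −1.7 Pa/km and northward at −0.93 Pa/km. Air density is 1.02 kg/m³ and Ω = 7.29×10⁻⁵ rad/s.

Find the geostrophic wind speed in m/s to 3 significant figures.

Coriolis parameter at 66°N:
f = 2Ω sin φ = 2 × 7.29×10⁻⁵ × sin 66° = 1.33×10⁻⁴ s⁻¹
Component geostrophic relations (x east, y north):
u_g = −(1/(fρ)) ∂P/∂y,  v_g = (1/(fρ)) ∂P/∂x
u_g = −(−0.93×10⁻³)/(1.33×10⁻⁴ × 1.02) = 6.85 m/s;  v_g = (−1.7×10⁻³)/(1.33×10⁻⁴ × 1.02) = −12.5 m/s
|V_g| = √(u_g² + v_g²) = 14.3 m/s

14.3 m/s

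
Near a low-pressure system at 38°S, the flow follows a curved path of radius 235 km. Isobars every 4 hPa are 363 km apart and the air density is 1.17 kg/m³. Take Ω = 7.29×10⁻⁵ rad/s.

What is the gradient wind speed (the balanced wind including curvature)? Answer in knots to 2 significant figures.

Coriolis parameter at 38°S:
f = 2Ω sin φ = 2 × 7.29×10⁻⁵ × sin 38° = 8.98×10⁻⁵ s⁻¹
Pressure gradient: |∂P/∂n| = 400 Pa / 363000 m = 1.10×10⁻³ Pa/m
Geostrophic speed: V_g = |∂P/∂n|/(fρ) = 1.10×10⁻³/(8.98×10⁻⁵ × 1.17) = 10.5 m/s
Around a low, centrifugal force acts outward with Coriolis, so pressure-gradient force balances both:
(1/ρ)|∂P/∂n| = fV + V²/R  →  V² + fR·V − fR·V_g = 0
With fR = 8.98×10⁻⁵ × 235×10³ m = 21.1 m/s:
V = [−fR + √((fR)² + 4 fR V_g)]/2 = [−21.1 + √(21.1² + 4×21.1×10.5)]/2 = 7.69 m/s
Subgeostrophic (V < V_g = 10.5 m/s), as expected around a low.
Converting: 7.69 m/s × 1.944 = 15 knots

15 knots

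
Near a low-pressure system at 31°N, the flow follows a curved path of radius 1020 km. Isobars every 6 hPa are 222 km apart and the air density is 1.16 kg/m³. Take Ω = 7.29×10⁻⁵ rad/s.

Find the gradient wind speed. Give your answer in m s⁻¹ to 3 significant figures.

23.7 m s⁻¹

Coriolis parameter at 31°N:
f = 2Ω sin φ = 2 × 7.29×10⁻⁵ × sin 31° = 7.51×10⁻⁵ s⁻¹
Pressure gradient: |∂P/∂n| = 600 Pa / 222000 m = 2.70×10⁻³ Pa/m
Geostrophic speed: V_g = |∂P/∂n|/(fρ) = 2.70×10⁻³/(7.51×10⁻⁵ × 1.16) = 31.0 m/s
Around a low, centrifugal force acts outward with Coriolis, so pressure-gradient force balances both:
(1/ρ)|∂P/∂n| = fV + V²/R  →  V² + fR·V − fR·V_g = 0
With fR = 7.51×10⁻⁵ × 1020×10³ m = 76.6 m/s:
V = [−fR + √((fR)² + 4 fR V_g)]/2 = [−76.6 + √(76.6² + 4×76.6×31)]/2 = 23.7 m/s
Subgeostrophic (V < V_g = 31 m/s), as expected around a low.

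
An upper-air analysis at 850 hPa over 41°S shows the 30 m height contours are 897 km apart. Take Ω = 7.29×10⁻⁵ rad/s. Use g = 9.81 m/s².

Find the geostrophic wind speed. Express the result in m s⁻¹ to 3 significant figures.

3.43 m s⁻¹

Coriolis parameter at 41°S:
f = 2Ω sin φ = 2 × 7.29×10⁻⁵ × sin 41° = 9.57×10⁻⁵ s⁻¹
Height gradient: |∂Z/∂n| = 30 m / 897000 m = 3.34×10⁻⁵
On a pressure surface, geostrophic balance gives V_g = (g/f)|∂Z/∂n|:
V_g = 9.81 × 3.34×10⁻⁵ / 9.57×10⁻⁵ = 3.43 m/s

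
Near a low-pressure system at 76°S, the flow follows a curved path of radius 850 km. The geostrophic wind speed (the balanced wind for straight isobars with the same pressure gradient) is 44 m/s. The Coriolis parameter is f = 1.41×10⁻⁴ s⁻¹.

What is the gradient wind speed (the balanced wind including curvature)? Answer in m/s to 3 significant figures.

Around a low, centrifugal force acts outward with Coriolis, so pressure-gradient force balances both:
(1/ρ)|∂P/∂n| = fV + V²/R  →  V² + fR·V − fR·V_g = 0
With fR = 1.41×10⁻⁴ × 850×10³ m = 120 m/s:
V = [−fR + √((fR)² + 4 fR V_g)]/2 = [−120 + √(120² + 4×120×44)]/2 = 34.2 m/s
Subgeostrophic (V < V_g = 44 m/s), as expected around a low.

34.2 m/s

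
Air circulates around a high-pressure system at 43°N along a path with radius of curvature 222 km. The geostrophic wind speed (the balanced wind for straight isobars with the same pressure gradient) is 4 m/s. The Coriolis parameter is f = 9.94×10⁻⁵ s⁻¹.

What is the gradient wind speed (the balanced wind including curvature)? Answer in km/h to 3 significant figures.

18.9 km/h

Around a high, pressure-gradient force acts outward with centrifugal, so Coriolis balances both:
fV = (1/ρ)|∂P/∂n| + V²/R  →  V² − fR·V + fR·V_g = 0
With fR = 9.94×10⁻⁵ × 222×10³ m = 22.1 m/s:
V = [fR − √((fR)² − 4 fR V_g)]/2 = [22.1 − √(22.1² − 4×22.1×4)]/2 = 5.25 m/s
Supergeostrophic (V > V_g = 4 m/s), as expected around a high.
Converting: 5.25 m/s × 3.6 = 18.9 km/h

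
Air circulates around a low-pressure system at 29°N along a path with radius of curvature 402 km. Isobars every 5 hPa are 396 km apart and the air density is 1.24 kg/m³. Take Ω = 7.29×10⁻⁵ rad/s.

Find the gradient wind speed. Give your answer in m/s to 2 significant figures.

Coriolis parameter at 29°N:
f = 2Ω sin φ = 2 × 7.29×10⁻⁵ × sin 29° = 7.07×10⁻⁵ s⁻¹
Pressure gradient: |∂P/∂n| = 500 Pa / 396000 m = 1.26×10⁻³ Pa/m
Geostrophic speed: V_g = |∂P/∂n|/(fρ) = 1.26×10⁻³/(7.07×10⁻⁵ × 1.24) = 14.4 m/s
Around a low, centrifugal force acts outward with Coriolis, so pressure-gradient force balances both:
(1/ρ)|∂P/∂n| = fV + V²/R  →  V² + fR·V − fR·V_g = 0
With fR = 7.07×10⁻⁵ × 402×10³ m = 28.4 m/s:
V = [−fR + √((fR)² + 4 fR V_g)]/2 = [−28.4 + √(28.4² + 4×28.4×14.4)]/2 = 10.5 m/s
Subgeostrophic (V < V_g = 14.4 m/s), as expected around a low.

11 m/s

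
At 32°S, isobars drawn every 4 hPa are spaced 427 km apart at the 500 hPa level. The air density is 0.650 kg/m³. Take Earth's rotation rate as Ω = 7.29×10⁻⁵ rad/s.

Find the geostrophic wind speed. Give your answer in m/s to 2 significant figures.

Coriolis parameter at 32°S:
f = 2Ω sin φ = 2 × 7.29×10⁻⁵ × sin 32° = 7.73×10⁻⁵ s⁻¹
Pressure gradient: |∂P/∂n| = 400 Pa / 427000 m = 9.37×10⁻⁴ Pa/m
Geostrophic balance (pressure-gradient force = Coriolis force):
V_g = (1/(fρ)) |∂P/∂n| = 9.37×10⁻⁴ / (7.73×10⁻⁵ × 0.650) = 18.7 m/s

19 m/s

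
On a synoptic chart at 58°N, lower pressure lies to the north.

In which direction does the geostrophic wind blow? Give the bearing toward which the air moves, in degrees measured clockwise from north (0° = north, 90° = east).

090°

The pressure-gradient force points toward the north (bearing 000°).
Geostrophic balance: in the Northern Hemisphere the Coriolis force deflects motion to the right, so the geostrophic wind blows 90° to the right of the pressure-gradient force (low pressure on the left).
Rotating 000° by 90° clockwise gives 090° — the wind blows toward the east.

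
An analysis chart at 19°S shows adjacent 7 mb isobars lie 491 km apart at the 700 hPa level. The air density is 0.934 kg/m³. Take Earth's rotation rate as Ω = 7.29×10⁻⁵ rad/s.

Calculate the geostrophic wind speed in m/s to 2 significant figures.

32 m/s

Coriolis parameter at 19°S:
f = 2Ω sin φ = 2 × 7.29×10⁻⁵ × sin 19° = 4.75×10⁻⁵ s⁻¹
Pressure gradient: |∂P/∂n| = 700 Pa / 491000 m = 1.43×10⁻³ Pa/m
Geostrophic balance (pressure-gradient force = Coriolis force):
V_g = (1/(fρ)) |∂P/∂n| = 1.43×10⁻³ / (4.75×10⁻⁵ × 0.934) = 32.2 m/s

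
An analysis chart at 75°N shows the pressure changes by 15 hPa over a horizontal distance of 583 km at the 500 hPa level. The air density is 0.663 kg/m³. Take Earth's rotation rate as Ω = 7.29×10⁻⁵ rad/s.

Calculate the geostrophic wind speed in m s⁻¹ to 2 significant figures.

28 m s⁻¹

Coriolis parameter at 75°N:
f = 2Ω sin φ = 2 × 7.29×10⁻⁵ × sin 75° = 1.41×10⁻⁴ s⁻¹
Pressure gradient: |∂P/∂n| = 1500 Pa / 583000 m = 2.57×10⁻³ Pa/m
Geostrophic balance (pressure-gradient force = Coriolis force):
V_g = (1/(fρ)) |∂P/∂n| = 2.57×10⁻³ / (1.41×10⁻⁴ × 0.663) = 27.6 m/s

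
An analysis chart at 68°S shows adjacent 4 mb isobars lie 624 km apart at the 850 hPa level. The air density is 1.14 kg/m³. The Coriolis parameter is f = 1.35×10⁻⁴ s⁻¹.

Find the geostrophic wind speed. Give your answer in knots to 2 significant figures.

Pressure gradient: |∂P/∂n| = 400 Pa / 624000 m = 6.41×10⁻⁴ Pa/m
Geostrophic balance (pressure-gradient force = Coriolis force):
V_g = (1/(fρ)) |∂P/∂n| = 6.41×10⁻⁴ / (1.35×10⁻⁴ × 1.14) = 4.17 m/s
Converting: 4.17 m/s × 1.944 = 8.1 knots

8.1 knots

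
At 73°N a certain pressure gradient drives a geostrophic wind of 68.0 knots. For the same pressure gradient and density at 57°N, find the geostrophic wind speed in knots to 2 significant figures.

78 knots

With the same pressure gradient and density, V_g ∝ 1/f ∝ 1/sin φ.
V₂ = V₁ · sin φ₁ / sin φ₂ = 68.0 × sin 73° / sin 57°
V₂ = 68.0 × 0.9563/0.8387 = 78 knots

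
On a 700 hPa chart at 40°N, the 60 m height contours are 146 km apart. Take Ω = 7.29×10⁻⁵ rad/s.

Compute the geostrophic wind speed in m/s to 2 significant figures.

Coriolis parameter at 40°N:
f = 2Ω sin φ = 2 × 7.29×10⁻⁵ × sin 40° = 9.37×10⁻⁵ s⁻¹
Height gradient: |∂Z/∂n| = 60 m / 146000 m = 4.11×10⁻⁴
On a pressure surface, geostrophic balance gives V_g = (g/f)|∂Z/∂n|:
V_g = 9.81 × 4.11×10⁻⁴ / 9.37×10⁻⁵ = 43.0 m/s

43 m/s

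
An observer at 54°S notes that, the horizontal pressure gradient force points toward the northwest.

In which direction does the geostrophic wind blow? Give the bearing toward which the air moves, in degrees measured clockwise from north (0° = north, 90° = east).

The pressure-gradient force points toward the northwest (bearing 315°).
Geostrophic balance: in the Southern Hemisphere the Coriolis force deflects motion to the left, so the geostrophic wind blows 90° to the left of the pressure-gradient force (low pressure on the right).
Rotating 315° by 90° counterclockwise gives 225° — the wind blows toward the southwest.

225°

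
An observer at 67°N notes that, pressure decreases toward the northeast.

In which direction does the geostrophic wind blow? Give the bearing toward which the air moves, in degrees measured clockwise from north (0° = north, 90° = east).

135°

The pressure-gradient force points toward the northeast (bearing 045°).
Geostrophic balance: in the Northern Hemisphere the Coriolis force deflects motion to the right, so the geostrophic wind blows 90° to the right of the pressure-gradient force (low pressure on the left).
Rotating 045° by 90° clockwise gives 135° — the wind blows toward the southeast.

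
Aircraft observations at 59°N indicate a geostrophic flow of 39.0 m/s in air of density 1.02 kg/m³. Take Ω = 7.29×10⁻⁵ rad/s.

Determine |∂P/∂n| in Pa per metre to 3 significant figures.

Coriolis parameter at 59°N:
f = 2Ω sin φ = 2 × 7.29×10⁻⁵ × sin 59° = 1.25×10⁻⁴ s⁻¹
Geostrophic balance rearranged: |∂P/∂n| = f ρ V_g
|∂P/∂n| = 1.25×10⁻⁴ × 1.02 × 39.0 = 4.97×10⁻³ Pa/m

4.97×10⁻³ Pa/m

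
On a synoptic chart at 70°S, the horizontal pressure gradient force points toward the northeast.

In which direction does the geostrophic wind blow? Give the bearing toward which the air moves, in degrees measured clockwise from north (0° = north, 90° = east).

The pressure-gradient force points toward the northeast (bearing 045°).
Geostrophic balance: in the Southern Hemisphere the Coriolis force deflects motion to the left, so the geostrophic wind blows 90° to the left of the pressure-gradient force (low pressure on the right).
Rotating 045° by 90° counterclockwise gives 315° — the wind blows toward the northwest.

315°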